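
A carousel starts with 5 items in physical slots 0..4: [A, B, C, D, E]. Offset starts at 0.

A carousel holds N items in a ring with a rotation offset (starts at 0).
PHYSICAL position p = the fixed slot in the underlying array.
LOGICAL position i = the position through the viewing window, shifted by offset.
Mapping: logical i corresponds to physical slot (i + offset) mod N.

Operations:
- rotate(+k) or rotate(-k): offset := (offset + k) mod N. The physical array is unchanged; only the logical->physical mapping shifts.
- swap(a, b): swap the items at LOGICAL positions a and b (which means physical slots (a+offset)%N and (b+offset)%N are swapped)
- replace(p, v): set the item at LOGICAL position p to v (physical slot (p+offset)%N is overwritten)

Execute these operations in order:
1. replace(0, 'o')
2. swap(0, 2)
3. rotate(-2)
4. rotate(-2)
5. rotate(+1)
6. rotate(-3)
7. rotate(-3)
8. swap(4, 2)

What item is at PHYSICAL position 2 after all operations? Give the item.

Answer: o

Derivation:
After op 1 (replace(0, 'o')): offset=0, physical=[o,B,C,D,E], logical=[o,B,C,D,E]
After op 2 (swap(0, 2)): offset=0, physical=[C,B,o,D,E], logical=[C,B,o,D,E]
After op 3 (rotate(-2)): offset=3, physical=[C,B,o,D,E], logical=[D,E,C,B,o]
After op 4 (rotate(-2)): offset=1, physical=[C,B,o,D,E], logical=[B,o,D,E,C]
After op 5 (rotate(+1)): offset=2, physical=[C,B,o,D,E], logical=[o,D,E,C,B]
After op 6 (rotate(-3)): offset=4, physical=[C,B,o,D,E], logical=[E,C,B,o,D]
After op 7 (rotate(-3)): offset=1, physical=[C,B,o,D,E], logical=[B,o,D,E,C]
After op 8 (swap(4, 2)): offset=1, physical=[D,B,o,C,E], logical=[B,o,C,E,D]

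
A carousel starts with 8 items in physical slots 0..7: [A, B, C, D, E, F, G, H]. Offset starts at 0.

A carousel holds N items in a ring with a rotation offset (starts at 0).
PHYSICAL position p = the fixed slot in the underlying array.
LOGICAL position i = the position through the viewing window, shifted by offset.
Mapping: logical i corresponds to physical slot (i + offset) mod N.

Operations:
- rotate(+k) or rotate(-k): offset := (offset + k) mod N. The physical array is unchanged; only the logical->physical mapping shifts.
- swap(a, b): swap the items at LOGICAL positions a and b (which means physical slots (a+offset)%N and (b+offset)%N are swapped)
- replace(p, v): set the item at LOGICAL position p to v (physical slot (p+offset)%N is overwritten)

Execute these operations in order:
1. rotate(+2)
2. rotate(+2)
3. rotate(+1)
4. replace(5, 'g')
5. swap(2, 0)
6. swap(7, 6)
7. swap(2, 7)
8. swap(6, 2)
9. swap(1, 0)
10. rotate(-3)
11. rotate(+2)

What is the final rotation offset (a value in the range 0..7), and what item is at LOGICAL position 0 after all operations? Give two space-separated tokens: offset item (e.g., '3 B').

Answer: 4 F

Derivation:
After op 1 (rotate(+2)): offset=2, physical=[A,B,C,D,E,F,G,H], logical=[C,D,E,F,G,H,A,B]
After op 2 (rotate(+2)): offset=4, physical=[A,B,C,D,E,F,G,H], logical=[E,F,G,H,A,B,C,D]
After op 3 (rotate(+1)): offset=5, physical=[A,B,C,D,E,F,G,H], logical=[F,G,H,A,B,C,D,E]
After op 4 (replace(5, 'g')): offset=5, physical=[A,B,g,D,E,F,G,H], logical=[F,G,H,A,B,g,D,E]
After op 5 (swap(2, 0)): offset=5, physical=[A,B,g,D,E,H,G,F], logical=[H,G,F,A,B,g,D,E]
After op 6 (swap(7, 6)): offset=5, physical=[A,B,g,E,D,H,G,F], logical=[H,G,F,A,B,g,E,D]
After op 7 (swap(2, 7)): offset=5, physical=[A,B,g,E,F,H,G,D], logical=[H,G,D,A,B,g,E,F]
After op 8 (swap(6, 2)): offset=5, physical=[A,B,g,D,F,H,G,E], logical=[H,G,E,A,B,g,D,F]
After op 9 (swap(1, 0)): offset=5, physical=[A,B,g,D,F,G,H,E], logical=[G,H,E,A,B,g,D,F]
After op 10 (rotate(-3)): offset=2, physical=[A,B,g,D,F,G,H,E], logical=[g,D,F,G,H,E,A,B]
After op 11 (rotate(+2)): offset=4, physical=[A,B,g,D,F,G,H,E], logical=[F,G,H,E,A,B,g,D]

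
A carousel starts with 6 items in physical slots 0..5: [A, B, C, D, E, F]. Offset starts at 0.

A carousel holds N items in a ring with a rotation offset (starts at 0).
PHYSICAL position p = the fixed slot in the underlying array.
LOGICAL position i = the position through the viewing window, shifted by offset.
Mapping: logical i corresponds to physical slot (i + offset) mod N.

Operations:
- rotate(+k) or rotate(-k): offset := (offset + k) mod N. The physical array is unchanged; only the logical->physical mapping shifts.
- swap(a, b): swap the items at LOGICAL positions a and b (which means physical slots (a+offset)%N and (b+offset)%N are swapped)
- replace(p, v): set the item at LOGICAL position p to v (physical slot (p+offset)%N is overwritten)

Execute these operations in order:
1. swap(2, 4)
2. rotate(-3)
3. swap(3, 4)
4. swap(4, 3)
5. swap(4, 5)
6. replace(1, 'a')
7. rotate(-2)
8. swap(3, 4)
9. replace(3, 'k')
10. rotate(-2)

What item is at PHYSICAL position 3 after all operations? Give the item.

Answer: D

Derivation:
After op 1 (swap(2, 4)): offset=0, physical=[A,B,E,D,C,F], logical=[A,B,E,D,C,F]
After op 2 (rotate(-3)): offset=3, physical=[A,B,E,D,C,F], logical=[D,C,F,A,B,E]
After op 3 (swap(3, 4)): offset=3, physical=[B,A,E,D,C,F], logical=[D,C,F,B,A,E]
After op 4 (swap(4, 3)): offset=3, physical=[A,B,E,D,C,F], logical=[D,C,F,A,B,E]
After op 5 (swap(4, 5)): offset=3, physical=[A,E,B,D,C,F], logical=[D,C,F,A,E,B]
After op 6 (replace(1, 'a')): offset=3, physical=[A,E,B,D,a,F], logical=[D,a,F,A,E,B]
After op 7 (rotate(-2)): offset=1, physical=[A,E,B,D,a,F], logical=[E,B,D,a,F,A]
After op 8 (swap(3, 4)): offset=1, physical=[A,E,B,D,F,a], logical=[E,B,D,F,a,A]
After op 9 (replace(3, 'k')): offset=1, physical=[A,E,B,D,k,a], logical=[E,B,D,k,a,A]
After op 10 (rotate(-2)): offset=5, physical=[A,E,B,D,k,a], logical=[a,A,E,B,D,k]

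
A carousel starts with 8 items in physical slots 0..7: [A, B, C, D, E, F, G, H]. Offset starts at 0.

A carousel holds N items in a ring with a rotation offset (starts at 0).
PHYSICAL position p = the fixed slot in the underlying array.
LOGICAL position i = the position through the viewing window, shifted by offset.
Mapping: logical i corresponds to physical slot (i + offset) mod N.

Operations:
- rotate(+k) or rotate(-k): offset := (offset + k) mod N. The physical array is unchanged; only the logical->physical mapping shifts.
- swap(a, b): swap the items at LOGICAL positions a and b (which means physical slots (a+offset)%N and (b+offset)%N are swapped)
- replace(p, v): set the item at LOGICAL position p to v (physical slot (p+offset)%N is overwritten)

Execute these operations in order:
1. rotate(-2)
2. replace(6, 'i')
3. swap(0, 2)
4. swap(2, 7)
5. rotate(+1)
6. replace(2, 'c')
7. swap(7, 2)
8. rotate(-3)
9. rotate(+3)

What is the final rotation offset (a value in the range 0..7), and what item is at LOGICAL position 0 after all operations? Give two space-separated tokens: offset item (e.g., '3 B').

After op 1 (rotate(-2)): offset=6, physical=[A,B,C,D,E,F,G,H], logical=[G,H,A,B,C,D,E,F]
After op 2 (replace(6, 'i')): offset=6, physical=[A,B,C,D,i,F,G,H], logical=[G,H,A,B,C,D,i,F]
After op 3 (swap(0, 2)): offset=6, physical=[G,B,C,D,i,F,A,H], logical=[A,H,G,B,C,D,i,F]
After op 4 (swap(2, 7)): offset=6, physical=[F,B,C,D,i,G,A,H], logical=[A,H,F,B,C,D,i,G]
After op 5 (rotate(+1)): offset=7, physical=[F,B,C,D,i,G,A,H], logical=[H,F,B,C,D,i,G,A]
After op 6 (replace(2, 'c')): offset=7, physical=[F,c,C,D,i,G,A,H], logical=[H,F,c,C,D,i,G,A]
After op 7 (swap(7, 2)): offset=7, physical=[F,A,C,D,i,G,c,H], logical=[H,F,A,C,D,i,G,c]
After op 8 (rotate(-3)): offset=4, physical=[F,A,C,D,i,G,c,H], logical=[i,G,c,H,F,A,C,D]
After op 9 (rotate(+3)): offset=7, physical=[F,A,C,D,i,G,c,H], logical=[H,F,A,C,D,i,G,c]

Answer: 7 H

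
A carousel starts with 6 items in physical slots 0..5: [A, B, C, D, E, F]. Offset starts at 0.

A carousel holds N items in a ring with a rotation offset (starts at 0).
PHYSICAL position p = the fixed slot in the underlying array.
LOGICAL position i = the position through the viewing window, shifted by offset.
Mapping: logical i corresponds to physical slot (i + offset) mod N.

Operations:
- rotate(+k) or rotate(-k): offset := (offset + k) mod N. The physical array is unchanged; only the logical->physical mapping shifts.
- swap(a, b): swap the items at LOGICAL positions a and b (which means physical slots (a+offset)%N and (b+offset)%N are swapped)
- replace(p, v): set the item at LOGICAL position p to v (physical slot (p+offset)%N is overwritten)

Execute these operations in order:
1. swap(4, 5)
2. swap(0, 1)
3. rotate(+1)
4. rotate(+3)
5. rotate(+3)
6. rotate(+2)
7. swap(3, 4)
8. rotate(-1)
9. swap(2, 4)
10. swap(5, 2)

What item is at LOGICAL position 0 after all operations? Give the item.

Answer: C

Derivation:
After op 1 (swap(4, 5)): offset=0, physical=[A,B,C,D,F,E], logical=[A,B,C,D,F,E]
After op 2 (swap(0, 1)): offset=0, physical=[B,A,C,D,F,E], logical=[B,A,C,D,F,E]
After op 3 (rotate(+1)): offset=1, physical=[B,A,C,D,F,E], logical=[A,C,D,F,E,B]
After op 4 (rotate(+3)): offset=4, physical=[B,A,C,D,F,E], logical=[F,E,B,A,C,D]
After op 5 (rotate(+3)): offset=1, physical=[B,A,C,D,F,E], logical=[A,C,D,F,E,B]
After op 6 (rotate(+2)): offset=3, physical=[B,A,C,D,F,E], logical=[D,F,E,B,A,C]
After op 7 (swap(3, 4)): offset=3, physical=[A,B,C,D,F,E], logical=[D,F,E,A,B,C]
After op 8 (rotate(-1)): offset=2, physical=[A,B,C,D,F,E], logical=[C,D,F,E,A,B]
After op 9 (swap(2, 4)): offset=2, physical=[F,B,C,D,A,E], logical=[C,D,A,E,F,B]
After op 10 (swap(5, 2)): offset=2, physical=[F,A,C,D,B,E], logical=[C,D,B,E,F,A]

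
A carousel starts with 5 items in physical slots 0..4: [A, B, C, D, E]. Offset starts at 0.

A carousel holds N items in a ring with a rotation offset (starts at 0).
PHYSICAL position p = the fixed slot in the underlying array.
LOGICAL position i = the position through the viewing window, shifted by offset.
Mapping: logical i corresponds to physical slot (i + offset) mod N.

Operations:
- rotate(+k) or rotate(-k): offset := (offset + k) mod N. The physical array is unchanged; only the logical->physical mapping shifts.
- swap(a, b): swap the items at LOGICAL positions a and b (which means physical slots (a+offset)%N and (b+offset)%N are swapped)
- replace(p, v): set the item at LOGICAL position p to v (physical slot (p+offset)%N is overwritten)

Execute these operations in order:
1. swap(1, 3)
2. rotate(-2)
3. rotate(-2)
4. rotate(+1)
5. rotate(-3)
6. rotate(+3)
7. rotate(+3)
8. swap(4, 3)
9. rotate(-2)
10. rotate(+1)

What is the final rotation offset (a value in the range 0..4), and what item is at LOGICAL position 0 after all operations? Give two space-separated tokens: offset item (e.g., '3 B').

Answer: 4 B

Derivation:
After op 1 (swap(1, 3)): offset=0, physical=[A,D,C,B,E], logical=[A,D,C,B,E]
After op 2 (rotate(-2)): offset=3, physical=[A,D,C,B,E], logical=[B,E,A,D,C]
After op 3 (rotate(-2)): offset=1, physical=[A,D,C,B,E], logical=[D,C,B,E,A]
After op 4 (rotate(+1)): offset=2, physical=[A,D,C,B,E], logical=[C,B,E,A,D]
After op 5 (rotate(-3)): offset=4, physical=[A,D,C,B,E], logical=[E,A,D,C,B]
After op 6 (rotate(+3)): offset=2, physical=[A,D,C,B,E], logical=[C,B,E,A,D]
After op 7 (rotate(+3)): offset=0, physical=[A,D,C,B,E], logical=[A,D,C,B,E]
After op 8 (swap(4, 3)): offset=0, physical=[A,D,C,E,B], logical=[A,D,C,E,B]
After op 9 (rotate(-2)): offset=3, physical=[A,D,C,E,B], logical=[E,B,A,D,C]
After op 10 (rotate(+1)): offset=4, physical=[A,D,C,E,B], logical=[B,A,D,C,E]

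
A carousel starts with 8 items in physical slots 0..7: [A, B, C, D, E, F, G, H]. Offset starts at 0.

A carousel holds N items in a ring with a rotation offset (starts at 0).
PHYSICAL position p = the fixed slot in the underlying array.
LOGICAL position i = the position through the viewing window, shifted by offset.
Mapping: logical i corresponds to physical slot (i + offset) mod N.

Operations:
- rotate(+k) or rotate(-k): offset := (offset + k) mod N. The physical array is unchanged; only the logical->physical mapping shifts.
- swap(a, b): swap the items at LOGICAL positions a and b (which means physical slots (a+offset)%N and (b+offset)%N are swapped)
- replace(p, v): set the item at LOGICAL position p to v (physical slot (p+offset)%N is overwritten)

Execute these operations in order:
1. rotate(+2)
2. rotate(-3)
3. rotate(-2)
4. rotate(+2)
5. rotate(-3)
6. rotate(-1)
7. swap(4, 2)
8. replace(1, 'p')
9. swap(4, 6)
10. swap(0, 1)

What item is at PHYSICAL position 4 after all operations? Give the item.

Answer: D

Derivation:
After op 1 (rotate(+2)): offset=2, physical=[A,B,C,D,E,F,G,H], logical=[C,D,E,F,G,H,A,B]
After op 2 (rotate(-3)): offset=7, physical=[A,B,C,D,E,F,G,H], logical=[H,A,B,C,D,E,F,G]
After op 3 (rotate(-2)): offset=5, physical=[A,B,C,D,E,F,G,H], logical=[F,G,H,A,B,C,D,E]
After op 4 (rotate(+2)): offset=7, physical=[A,B,C,D,E,F,G,H], logical=[H,A,B,C,D,E,F,G]
After op 5 (rotate(-3)): offset=4, physical=[A,B,C,D,E,F,G,H], logical=[E,F,G,H,A,B,C,D]
After op 6 (rotate(-1)): offset=3, physical=[A,B,C,D,E,F,G,H], logical=[D,E,F,G,H,A,B,C]
After op 7 (swap(4, 2)): offset=3, physical=[A,B,C,D,E,H,G,F], logical=[D,E,H,G,F,A,B,C]
After op 8 (replace(1, 'p')): offset=3, physical=[A,B,C,D,p,H,G,F], logical=[D,p,H,G,F,A,B,C]
After op 9 (swap(4, 6)): offset=3, physical=[A,F,C,D,p,H,G,B], logical=[D,p,H,G,B,A,F,C]
After op 10 (swap(0, 1)): offset=3, physical=[A,F,C,p,D,H,G,B], logical=[p,D,H,G,B,A,F,C]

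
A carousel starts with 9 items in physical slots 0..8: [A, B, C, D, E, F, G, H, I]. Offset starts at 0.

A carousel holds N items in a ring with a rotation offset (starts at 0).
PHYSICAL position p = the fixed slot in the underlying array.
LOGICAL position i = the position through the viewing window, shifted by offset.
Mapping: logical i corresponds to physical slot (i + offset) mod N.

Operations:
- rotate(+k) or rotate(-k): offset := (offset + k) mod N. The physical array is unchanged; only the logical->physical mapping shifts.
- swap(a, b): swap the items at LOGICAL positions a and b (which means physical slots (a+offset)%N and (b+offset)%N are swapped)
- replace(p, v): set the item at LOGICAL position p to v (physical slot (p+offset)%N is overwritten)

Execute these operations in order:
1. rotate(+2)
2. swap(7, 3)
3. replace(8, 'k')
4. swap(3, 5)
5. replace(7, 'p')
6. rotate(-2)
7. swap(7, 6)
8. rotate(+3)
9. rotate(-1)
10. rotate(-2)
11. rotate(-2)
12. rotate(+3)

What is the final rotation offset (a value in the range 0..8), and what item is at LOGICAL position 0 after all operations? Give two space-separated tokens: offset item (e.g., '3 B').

After op 1 (rotate(+2)): offset=2, physical=[A,B,C,D,E,F,G,H,I], logical=[C,D,E,F,G,H,I,A,B]
After op 2 (swap(7, 3)): offset=2, physical=[F,B,C,D,E,A,G,H,I], logical=[C,D,E,A,G,H,I,F,B]
After op 3 (replace(8, 'k')): offset=2, physical=[F,k,C,D,E,A,G,H,I], logical=[C,D,E,A,G,H,I,F,k]
After op 4 (swap(3, 5)): offset=2, physical=[F,k,C,D,E,H,G,A,I], logical=[C,D,E,H,G,A,I,F,k]
After op 5 (replace(7, 'p')): offset=2, physical=[p,k,C,D,E,H,G,A,I], logical=[C,D,E,H,G,A,I,p,k]
After op 6 (rotate(-2)): offset=0, physical=[p,k,C,D,E,H,G,A,I], logical=[p,k,C,D,E,H,G,A,I]
After op 7 (swap(7, 6)): offset=0, physical=[p,k,C,D,E,H,A,G,I], logical=[p,k,C,D,E,H,A,G,I]
After op 8 (rotate(+3)): offset=3, physical=[p,k,C,D,E,H,A,G,I], logical=[D,E,H,A,G,I,p,k,C]
After op 9 (rotate(-1)): offset=2, physical=[p,k,C,D,E,H,A,G,I], logical=[C,D,E,H,A,G,I,p,k]
After op 10 (rotate(-2)): offset=0, physical=[p,k,C,D,E,H,A,G,I], logical=[p,k,C,D,E,H,A,G,I]
After op 11 (rotate(-2)): offset=7, physical=[p,k,C,D,E,H,A,G,I], logical=[G,I,p,k,C,D,E,H,A]
After op 12 (rotate(+3)): offset=1, physical=[p,k,C,D,E,H,A,G,I], logical=[k,C,D,E,H,A,G,I,p]

Answer: 1 k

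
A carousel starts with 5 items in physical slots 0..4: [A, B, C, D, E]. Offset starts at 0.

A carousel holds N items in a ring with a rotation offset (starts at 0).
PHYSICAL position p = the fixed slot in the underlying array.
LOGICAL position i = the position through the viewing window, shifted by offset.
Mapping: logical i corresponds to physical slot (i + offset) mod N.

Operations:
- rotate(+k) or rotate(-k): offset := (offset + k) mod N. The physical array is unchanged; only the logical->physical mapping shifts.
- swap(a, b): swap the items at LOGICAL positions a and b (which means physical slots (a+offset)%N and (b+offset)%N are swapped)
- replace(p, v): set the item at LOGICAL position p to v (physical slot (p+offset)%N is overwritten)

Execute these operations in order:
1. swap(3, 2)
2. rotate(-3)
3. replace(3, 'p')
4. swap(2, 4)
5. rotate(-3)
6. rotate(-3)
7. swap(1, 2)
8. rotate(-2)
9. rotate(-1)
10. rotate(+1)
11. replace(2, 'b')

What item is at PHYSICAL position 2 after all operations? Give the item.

After op 1 (swap(3, 2)): offset=0, physical=[A,B,D,C,E], logical=[A,B,D,C,E]
After op 2 (rotate(-3)): offset=2, physical=[A,B,D,C,E], logical=[D,C,E,A,B]
After op 3 (replace(3, 'p')): offset=2, physical=[p,B,D,C,E], logical=[D,C,E,p,B]
After op 4 (swap(2, 4)): offset=2, physical=[p,E,D,C,B], logical=[D,C,B,p,E]
After op 5 (rotate(-3)): offset=4, physical=[p,E,D,C,B], logical=[B,p,E,D,C]
After op 6 (rotate(-3)): offset=1, physical=[p,E,D,C,B], logical=[E,D,C,B,p]
After op 7 (swap(1, 2)): offset=1, physical=[p,E,C,D,B], logical=[E,C,D,B,p]
After op 8 (rotate(-2)): offset=4, physical=[p,E,C,D,B], logical=[B,p,E,C,D]
After op 9 (rotate(-1)): offset=3, physical=[p,E,C,D,B], logical=[D,B,p,E,C]
After op 10 (rotate(+1)): offset=4, physical=[p,E,C,D,B], logical=[B,p,E,C,D]
After op 11 (replace(2, 'b')): offset=4, physical=[p,b,C,D,B], logical=[B,p,b,C,D]

Answer: C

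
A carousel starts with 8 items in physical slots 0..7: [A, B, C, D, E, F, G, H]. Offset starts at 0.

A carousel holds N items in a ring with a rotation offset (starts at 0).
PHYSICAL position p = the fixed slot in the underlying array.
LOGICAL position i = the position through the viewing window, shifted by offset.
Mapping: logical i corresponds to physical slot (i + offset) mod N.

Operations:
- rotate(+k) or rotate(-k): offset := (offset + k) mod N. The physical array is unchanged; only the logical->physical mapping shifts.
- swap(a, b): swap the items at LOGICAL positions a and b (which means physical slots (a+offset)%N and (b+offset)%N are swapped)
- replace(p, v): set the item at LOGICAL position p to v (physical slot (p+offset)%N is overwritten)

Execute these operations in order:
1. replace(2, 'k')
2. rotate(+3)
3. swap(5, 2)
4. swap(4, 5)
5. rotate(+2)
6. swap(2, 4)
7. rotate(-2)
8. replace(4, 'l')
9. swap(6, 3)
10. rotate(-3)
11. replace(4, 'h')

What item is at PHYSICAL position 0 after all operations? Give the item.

Answer: H

Derivation:
After op 1 (replace(2, 'k')): offset=0, physical=[A,B,k,D,E,F,G,H], logical=[A,B,k,D,E,F,G,H]
After op 2 (rotate(+3)): offset=3, physical=[A,B,k,D,E,F,G,H], logical=[D,E,F,G,H,A,B,k]
After op 3 (swap(5, 2)): offset=3, physical=[F,B,k,D,E,A,G,H], logical=[D,E,A,G,H,F,B,k]
After op 4 (swap(4, 5)): offset=3, physical=[H,B,k,D,E,A,G,F], logical=[D,E,A,G,F,H,B,k]
After op 5 (rotate(+2)): offset=5, physical=[H,B,k,D,E,A,G,F], logical=[A,G,F,H,B,k,D,E]
After op 6 (swap(2, 4)): offset=5, physical=[H,F,k,D,E,A,G,B], logical=[A,G,B,H,F,k,D,E]
After op 7 (rotate(-2)): offset=3, physical=[H,F,k,D,E,A,G,B], logical=[D,E,A,G,B,H,F,k]
After op 8 (replace(4, 'l')): offset=3, physical=[H,F,k,D,E,A,G,l], logical=[D,E,A,G,l,H,F,k]
After op 9 (swap(6, 3)): offset=3, physical=[H,G,k,D,E,A,F,l], logical=[D,E,A,F,l,H,G,k]
After op 10 (rotate(-3)): offset=0, physical=[H,G,k,D,E,A,F,l], logical=[H,G,k,D,E,A,F,l]
After op 11 (replace(4, 'h')): offset=0, physical=[H,G,k,D,h,A,F,l], logical=[H,G,k,D,h,A,F,l]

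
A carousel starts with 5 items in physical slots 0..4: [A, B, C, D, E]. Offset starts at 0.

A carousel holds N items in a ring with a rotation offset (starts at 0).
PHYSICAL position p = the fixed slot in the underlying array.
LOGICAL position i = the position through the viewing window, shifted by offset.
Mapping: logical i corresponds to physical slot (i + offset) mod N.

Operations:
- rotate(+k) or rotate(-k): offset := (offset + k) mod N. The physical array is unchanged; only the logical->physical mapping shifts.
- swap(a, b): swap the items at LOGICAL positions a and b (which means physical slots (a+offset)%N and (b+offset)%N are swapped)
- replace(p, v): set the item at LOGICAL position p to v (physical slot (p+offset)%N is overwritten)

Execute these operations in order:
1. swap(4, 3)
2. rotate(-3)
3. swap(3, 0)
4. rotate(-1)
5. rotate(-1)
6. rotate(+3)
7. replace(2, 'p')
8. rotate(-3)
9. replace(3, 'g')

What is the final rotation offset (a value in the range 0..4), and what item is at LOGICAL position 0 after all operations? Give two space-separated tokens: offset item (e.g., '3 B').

Answer: 0 p

Derivation:
After op 1 (swap(4, 3)): offset=0, physical=[A,B,C,E,D], logical=[A,B,C,E,D]
After op 2 (rotate(-3)): offset=2, physical=[A,B,C,E,D], logical=[C,E,D,A,B]
After op 3 (swap(3, 0)): offset=2, physical=[C,B,A,E,D], logical=[A,E,D,C,B]
After op 4 (rotate(-1)): offset=1, physical=[C,B,A,E,D], logical=[B,A,E,D,C]
After op 5 (rotate(-1)): offset=0, physical=[C,B,A,E,D], logical=[C,B,A,E,D]
After op 6 (rotate(+3)): offset=3, physical=[C,B,A,E,D], logical=[E,D,C,B,A]
After op 7 (replace(2, 'p')): offset=3, physical=[p,B,A,E,D], logical=[E,D,p,B,A]
After op 8 (rotate(-3)): offset=0, physical=[p,B,A,E,D], logical=[p,B,A,E,D]
After op 9 (replace(3, 'g')): offset=0, physical=[p,B,A,g,D], logical=[p,B,A,g,D]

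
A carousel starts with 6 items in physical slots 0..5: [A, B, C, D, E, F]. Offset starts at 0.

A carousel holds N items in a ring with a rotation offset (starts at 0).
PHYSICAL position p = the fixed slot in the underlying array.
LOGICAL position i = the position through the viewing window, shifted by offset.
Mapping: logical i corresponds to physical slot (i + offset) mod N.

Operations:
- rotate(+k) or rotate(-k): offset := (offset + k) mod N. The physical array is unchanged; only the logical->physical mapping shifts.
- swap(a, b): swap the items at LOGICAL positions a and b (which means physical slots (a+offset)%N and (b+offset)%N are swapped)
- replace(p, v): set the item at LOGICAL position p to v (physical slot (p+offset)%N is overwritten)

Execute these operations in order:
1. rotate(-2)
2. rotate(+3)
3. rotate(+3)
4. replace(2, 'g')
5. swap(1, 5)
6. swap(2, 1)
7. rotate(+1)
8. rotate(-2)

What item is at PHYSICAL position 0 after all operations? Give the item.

Answer: D

Derivation:
After op 1 (rotate(-2)): offset=4, physical=[A,B,C,D,E,F], logical=[E,F,A,B,C,D]
After op 2 (rotate(+3)): offset=1, physical=[A,B,C,D,E,F], logical=[B,C,D,E,F,A]
After op 3 (rotate(+3)): offset=4, physical=[A,B,C,D,E,F], logical=[E,F,A,B,C,D]
After op 4 (replace(2, 'g')): offset=4, physical=[g,B,C,D,E,F], logical=[E,F,g,B,C,D]
After op 5 (swap(1, 5)): offset=4, physical=[g,B,C,F,E,D], logical=[E,D,g,B,C,F]
After op 6 (swap(2, 1)): offset=4, physical=[D,B,C,F,E,g], logical=[E,g,D,B,C,F]
After op 7 (rotate(+1)): offset=5, physical=[D,B,C,F,E,g], logical=[g,D,B,C,F,E]
After op 8 (rotate(-2)): offset=3, physical=[D,B,C,F,E,g], logical=[F,E,g,D,B,C]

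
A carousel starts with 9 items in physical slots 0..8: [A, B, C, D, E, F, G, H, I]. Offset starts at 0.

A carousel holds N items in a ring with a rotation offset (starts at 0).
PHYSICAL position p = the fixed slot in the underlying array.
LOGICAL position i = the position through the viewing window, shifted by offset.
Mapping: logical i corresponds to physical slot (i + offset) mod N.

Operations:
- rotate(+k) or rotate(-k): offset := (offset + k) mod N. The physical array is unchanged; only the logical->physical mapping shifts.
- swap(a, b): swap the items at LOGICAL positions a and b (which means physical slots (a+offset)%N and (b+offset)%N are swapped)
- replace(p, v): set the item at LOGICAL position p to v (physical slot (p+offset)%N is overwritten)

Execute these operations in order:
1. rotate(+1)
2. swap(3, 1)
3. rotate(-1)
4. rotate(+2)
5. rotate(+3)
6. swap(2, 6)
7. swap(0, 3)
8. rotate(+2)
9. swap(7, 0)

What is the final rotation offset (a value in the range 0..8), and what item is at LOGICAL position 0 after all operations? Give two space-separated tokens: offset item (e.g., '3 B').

Answer: 7 I

Derivation:
After op 1 (rotate(+1)): offset=1, physical=[A,B,C,D,E,F,G,H,I], logical=[B,C,D,E,F,G,H,I,A]
After op 2 (swap(3, 1)): offset=1, physical=[A,B,E,D,C,F,G,H,I], logical=[B,E,D,C,F,G,H,I,A]
After op 3 (rotate(-1)): offset=0, physical=[A,B,E,D,C,F,G,H,I], logical=[A,B,E,D,C,F,G,H,I]
After op 4 (rotate(+2)): offset=2, physical=[A,B,E,D,C,F,G,H,I], logical=[E,D,C,F,G,H,I,A,B]
After op 5 (rotate(+3)): offset=5, physical=[A,B,E,D,C,F,G,H,I], logical=[F,G,H,I,A,B,E,D,C]
After op 6 (swap(2, 6)): offset=5, physical=[A,B,H,D,C,F,G,E,I], logical=[F,G,E,I,A,B,H,D,C]
After op 7 (swap(0, 3)): offset=5, physical=[A,B,H,D,C,I,G,E,F], logical=[I,G,E,F,A,B,H,D,C]
After op 8 (rotate(+2)): offset=7, physical=[A,B,H,D,C,I,G,E,F], logical=[E,F,A,B,H,D,C,I,G]
After op 9 (swap(7, 0)): offset=7, physical=[A,B,H,D,C,E,G,I,F], logical=[I,F,A,B,H,D,C,E,G]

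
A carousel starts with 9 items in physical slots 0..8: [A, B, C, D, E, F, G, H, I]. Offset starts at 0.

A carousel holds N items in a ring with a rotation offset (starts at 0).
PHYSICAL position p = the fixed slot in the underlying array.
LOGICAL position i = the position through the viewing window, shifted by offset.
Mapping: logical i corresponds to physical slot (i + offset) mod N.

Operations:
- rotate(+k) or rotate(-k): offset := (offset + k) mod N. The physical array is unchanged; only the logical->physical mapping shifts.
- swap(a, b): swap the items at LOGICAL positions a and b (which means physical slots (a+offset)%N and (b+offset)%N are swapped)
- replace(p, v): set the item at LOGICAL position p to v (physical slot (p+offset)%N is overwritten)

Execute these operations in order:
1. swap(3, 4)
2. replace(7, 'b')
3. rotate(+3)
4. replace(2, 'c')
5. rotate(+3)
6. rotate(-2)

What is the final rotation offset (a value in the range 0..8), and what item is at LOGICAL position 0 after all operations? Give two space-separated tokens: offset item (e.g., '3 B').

After op 1 (swap(3, 4)): offset=0, physical=[A,B,C,E,D,F,G,H,I], logical=[A,B,C,E,D,F,G,H,I]
After op 2 (replace(7, 'b')): offset=0, physical=[A,B,C,E,D,F,G,b,I], logical=[A,B,C,E,D,F,G,b,I]
After op 3 (rotate(+3)): offset=3, physical=[A,B,C,E,D,F,G,b,I], logical=[E,D,F,G,b,I,A,B,C]
After op 4 (replace(2, 'c')): offset=3, physical=[A,B,C,E,D,c,G,b,I], logical=[E,D,c,G,b,I,A,B,C]
After op 5 (rotate(+3)): offset=6, physical=[A,B,C,E,D,c,G,b,I], logical=[G,b,I,A,B,C,E,D,c]
After op 6 (rotate(-2)): offset=4, physical=[A,B,C,E,D,c,G,b,I], logical=[D,c,G,b,I,A,B,C,E]

Answer: 4 D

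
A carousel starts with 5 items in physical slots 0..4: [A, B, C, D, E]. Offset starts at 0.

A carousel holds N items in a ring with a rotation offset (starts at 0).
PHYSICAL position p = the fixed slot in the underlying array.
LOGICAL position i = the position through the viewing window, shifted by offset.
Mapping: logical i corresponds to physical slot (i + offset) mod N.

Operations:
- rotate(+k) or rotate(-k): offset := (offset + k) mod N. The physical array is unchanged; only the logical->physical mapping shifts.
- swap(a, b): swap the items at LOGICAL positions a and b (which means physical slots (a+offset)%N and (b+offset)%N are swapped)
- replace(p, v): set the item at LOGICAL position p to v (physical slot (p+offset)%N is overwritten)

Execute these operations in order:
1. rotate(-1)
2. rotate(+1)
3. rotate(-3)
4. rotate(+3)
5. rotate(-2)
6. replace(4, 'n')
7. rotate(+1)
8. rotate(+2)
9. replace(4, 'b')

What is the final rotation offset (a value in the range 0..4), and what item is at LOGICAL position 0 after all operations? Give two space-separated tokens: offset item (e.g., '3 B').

After op 1 (rotate(-1)): offset=4, physical=[A,B,C,D,E], logical=[E,A,B,C,D]
After op 2 (rotate(+1)): offset=0, physical=[A,B,C,D,E], logical=[A,B,C,D,E]
After op 3 (rotate(-3)): offset=2, physical=[A,B,C,D,E], logical=[C,D,E,A,B]
After op 4 (rotate(+3)): offset=0, physical=[A,B,C,D,E], logical=[A,B,C,D,E]
After op 5 (rotate(-2)): offset=3, physical=[A,B,C,D,E], logical=[D,E,A,B,C]
After op 6 (replace(4, 'n')): offset=3, physical=[A,B,n,D,E], logical=[D,E,A,B,n]
After op 7 (rotate(+1)): offset=4, physical=[A,B,n,D,E], logical=[E,A,B,n,D]
After op 8 (rotate(+2)): offset=1, physical=[A,B,n,D,E], logical=[B,n,D,E,A]
After op 9 (replace(4, 'b')): offset=1, physical=[b,B,n,D,E], logical=[B,n,D,E,b]

Answer: 1 B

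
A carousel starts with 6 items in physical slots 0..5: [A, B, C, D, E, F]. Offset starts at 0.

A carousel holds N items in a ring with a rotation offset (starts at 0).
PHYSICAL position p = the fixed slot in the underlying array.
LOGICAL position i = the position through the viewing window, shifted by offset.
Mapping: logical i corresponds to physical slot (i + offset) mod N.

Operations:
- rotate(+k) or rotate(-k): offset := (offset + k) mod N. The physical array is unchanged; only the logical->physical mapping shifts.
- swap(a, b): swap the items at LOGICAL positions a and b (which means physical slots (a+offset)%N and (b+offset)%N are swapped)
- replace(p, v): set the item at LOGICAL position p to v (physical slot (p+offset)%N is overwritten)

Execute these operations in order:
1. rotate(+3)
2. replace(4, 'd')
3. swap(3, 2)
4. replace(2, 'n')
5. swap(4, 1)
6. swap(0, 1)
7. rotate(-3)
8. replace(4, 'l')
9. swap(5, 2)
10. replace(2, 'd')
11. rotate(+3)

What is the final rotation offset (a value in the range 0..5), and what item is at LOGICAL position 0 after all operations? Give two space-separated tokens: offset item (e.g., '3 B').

Answer: 3 d

Derivation:
After op 1 (rotate(+3)): offset=3, physical=[A,B,C,D,E,F], logical=[D,E,F,A,B,C]
After op 2 (replace(4, 'd')): offset=3, physical=[A,d,C,D,E,F], logical=[D,E,F,A,d,C]
After op 3 (swap(3, 2)): offset=3, physical=[F,d,C,D,E,A], logical=[D,E,A,F,d,C]
After op 4 (replace(2, 'n')): offset=3, physical=[F,d,C,D,E,n], logical=[D,E,n,F,d,C]
After op 5 (swap(4, 1)): offset=3, physical=[F,E,C,D,d,n], logical=[D,d,n,F,E,C]
After op 6 (swap(0, 1)): offset=3, physical=[F,E,C,d,D,n], logical=[d,D,n,F,E,C]
After op 7 (rotate(-3)): offset=0, physical=[F,E,C,d,D,n], logical=[F,E,C,d,D,n]
After op 8 (replace(4, 'l')): offset=0, physical=[F,E,C,d,l,n], logical=[F,E,C,d,l,n]
After op 9 (swap(5, 2)): offset=0, physical=[F,E,n,d,l,C], logical=[F,E,n,d,l,C]
After op 10 (replace(2, 'd')): offset=0, physical=[F,E,d,d,l,C], logical=[F,E,d,d,l,C]
After op 11 (rotate(+3)): offset=3, physical=[F,E,d,d,l,C], logical=[d,l,C,F,E,d]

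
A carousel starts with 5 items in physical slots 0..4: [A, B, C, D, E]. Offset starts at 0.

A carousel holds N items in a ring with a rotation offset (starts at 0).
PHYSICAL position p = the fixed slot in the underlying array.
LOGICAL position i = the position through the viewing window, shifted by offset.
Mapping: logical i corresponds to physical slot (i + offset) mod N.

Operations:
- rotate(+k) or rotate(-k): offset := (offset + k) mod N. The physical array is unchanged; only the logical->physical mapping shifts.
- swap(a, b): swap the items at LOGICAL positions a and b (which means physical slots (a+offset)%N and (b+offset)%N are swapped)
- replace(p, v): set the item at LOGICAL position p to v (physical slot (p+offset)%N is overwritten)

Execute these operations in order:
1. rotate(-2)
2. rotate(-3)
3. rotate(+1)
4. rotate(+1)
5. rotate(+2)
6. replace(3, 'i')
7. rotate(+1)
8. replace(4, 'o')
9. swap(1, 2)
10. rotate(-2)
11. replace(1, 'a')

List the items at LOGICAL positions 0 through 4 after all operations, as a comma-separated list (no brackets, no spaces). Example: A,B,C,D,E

After op 1 (rotate(-2)): offset=3, physical=[A,B,C,D,E], logical=[D,E,A,B,C]
After op 2 (rotate(-3)): offset=0, physical=[A,B,C,D,E], logical=[A,B,C,D,E]
After op 3 (rotate(+1)): offset=1, physical=[A,B,C,D,E], logical=[B,C,D,E,A]
After op 4 (rotate(+1)): offset=2, physical=[A,B,C,D,E], logical=[C,D,E,A,B]
After op 5 (rotate(+2)): offset=4, physical=[A,B,C,D,E], logical=[E,A,B,C,D]
After op 6 (replace(3, 'i')): offset=4, physical=[A,B,i,D,E], logical=[E,A,B,i,D]
After op 7 (rotate(+1)): offset=0, physical=[A,B,i,D,E], logical=[A,B,i,D,E]
After op 8 (replace(4, 'o')): offset=0, physical=[A,B,i,D,o], logical=[A,B,i,D,o]
After op 9 (swap(1, 2)): offset=0, physical=[A,i,B,D,o], logical=[A,i,B,D,o]
After op 10 (rotate(-2)): offset=3, physical=[A,i,B,D,o], logical=[D,o,A,i,B]
After op 11 (replace(1, 'a')): offset=3, physical=[A,i,B,D,a], logical=[D,a,A,i,B]

Answer: D,a,A,i,B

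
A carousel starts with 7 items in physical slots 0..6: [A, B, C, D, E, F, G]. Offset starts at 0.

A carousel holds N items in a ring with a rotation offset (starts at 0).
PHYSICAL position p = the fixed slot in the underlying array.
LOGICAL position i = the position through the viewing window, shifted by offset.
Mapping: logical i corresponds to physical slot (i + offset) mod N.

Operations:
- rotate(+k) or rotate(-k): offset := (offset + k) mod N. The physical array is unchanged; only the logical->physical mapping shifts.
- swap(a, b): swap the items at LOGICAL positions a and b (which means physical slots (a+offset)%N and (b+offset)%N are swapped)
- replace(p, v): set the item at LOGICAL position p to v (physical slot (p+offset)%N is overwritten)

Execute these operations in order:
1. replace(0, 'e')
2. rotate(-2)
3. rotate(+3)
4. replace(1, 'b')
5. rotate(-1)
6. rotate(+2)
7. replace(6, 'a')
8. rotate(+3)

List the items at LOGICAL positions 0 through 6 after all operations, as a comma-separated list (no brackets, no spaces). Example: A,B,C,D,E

After op 1 (replace(0, 'e')): offset=0, physical=[e,B,C,D,E,F,G], logical=[e,B,C,D,E,F,G]
After op 2 (rotate(-2)): offset=5, physical=[e,B,C,D,E,F,G], logical=[F,G,e,B,C,D,E]
After op 3 (rotate(+3)): offset=1, physical=[e,B,C,D,E,F,G], logical=[B,C,D,E,F,G,e]
After op 4 (replace(1, 'b')): offset=1, physical=[e,B,b,D,E,F,G], logical=[B,b,D,E,F,G,e]
After op 5 (rotate(-1)): offset=0, physical=[e,B,b,D,E,F,G], logical=[e,B,b,D,E,F,G]
After op 6 (rotate(+2)): offset=2, physical=[e,B,b,D,E,F,G], logical=[b,D,E,F,G,e,B]
After op 7 (replace(6, 'a')): offset=2, physical=[e,a,b,D,E,F,G], logical=[b,D,E,F,G,e,a]
After op 8 (rotate(+3)): offset=5, physical=[e,a,b,D,E,F,G], logical=[F,G,e,a,b,D,E]

Answer: F,G,e,a,b,D,E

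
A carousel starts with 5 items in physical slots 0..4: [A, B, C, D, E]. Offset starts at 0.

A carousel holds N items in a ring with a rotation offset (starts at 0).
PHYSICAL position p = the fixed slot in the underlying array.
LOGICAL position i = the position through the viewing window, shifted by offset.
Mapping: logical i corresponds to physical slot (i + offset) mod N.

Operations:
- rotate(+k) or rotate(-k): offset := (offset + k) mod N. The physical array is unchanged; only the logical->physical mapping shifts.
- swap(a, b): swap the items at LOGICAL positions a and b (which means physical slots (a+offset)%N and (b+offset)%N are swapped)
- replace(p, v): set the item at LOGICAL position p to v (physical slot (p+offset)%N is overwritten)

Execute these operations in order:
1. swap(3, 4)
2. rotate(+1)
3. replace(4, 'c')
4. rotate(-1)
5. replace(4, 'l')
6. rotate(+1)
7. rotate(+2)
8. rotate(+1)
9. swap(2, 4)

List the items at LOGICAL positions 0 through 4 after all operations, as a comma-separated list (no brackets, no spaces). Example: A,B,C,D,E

Answer: l,c,E,C,B

Derivation:
After op 1 (swap(3, 4)): offset=0, physical=[A,B,C,E,D], logical=[A,B,C,E,D]
After op 2 (rotate(+1)): offset=1, physical=[A,B,C,E,D], logical=[B,C,E,D,A]
After op 3 (replace(4, 'c')): offset=1, physical=[c,B,C,E,D], logical=[B,C,E,D,c]
After op 4 (rotate(-1)): offset=0, physical=[c,B,C,E,D], logical=[c,B,C,E,D]
After op 5 (replace(4, 'l')): offset=0, physical=[c,B,C,E,l], logical=[c,B,C,E,l]
After op 6 (rotate(+1)): offset=1, physical=[c,B,C,E,l], logical=[B,C,E,l,c]
After op 7 (rotate(+2)): offset=3, physical=[c,B,C,E,l], logical=[E,l,c,B,C]
After op 8 (rotate(+1)): offset=4, physical=[c,B,C,E,l], logical=[l,c,B,C,E]
After op 9 (swap(2, 4)): offset=4, physical=[c,E,C,B,l], logical=[l,c,E,C,B]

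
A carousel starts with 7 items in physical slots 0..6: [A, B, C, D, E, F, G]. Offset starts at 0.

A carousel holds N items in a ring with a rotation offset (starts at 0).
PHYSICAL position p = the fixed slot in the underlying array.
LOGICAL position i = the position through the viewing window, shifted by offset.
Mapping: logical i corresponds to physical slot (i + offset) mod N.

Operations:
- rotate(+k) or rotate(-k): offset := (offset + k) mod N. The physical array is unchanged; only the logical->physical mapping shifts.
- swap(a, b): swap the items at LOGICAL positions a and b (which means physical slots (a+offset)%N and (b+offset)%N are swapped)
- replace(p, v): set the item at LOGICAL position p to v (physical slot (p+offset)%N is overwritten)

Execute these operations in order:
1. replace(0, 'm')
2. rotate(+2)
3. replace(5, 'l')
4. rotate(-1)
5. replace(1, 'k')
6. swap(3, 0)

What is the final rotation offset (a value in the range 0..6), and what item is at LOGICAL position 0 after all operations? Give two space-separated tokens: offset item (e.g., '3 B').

After op 1 (replace(0, 'm')): offset=0, physical=[m,B,C,D,E,F,G], logical=[m,B,C,D,E,F,G]
After op 2 (rotate(+2)): offset=2, physical=[m,B,C,D,E,F,G], logical=[C,D,E,F,G,m,B]
After op 3 (replace(5, 'l')): offset=2, physical=[l,B,C,D,E,F,G], logical=[C,D,E,F,G,l,B]
After op 4 (rotate(-1)): offset=1, physical=[l,B,C,D,E,F,G], logical=[B,C,D,E,F,G,l]
After op 5 (replace(1, 'k')): offset=1, physical=[l,B,k,D,E,F,G], logical=[B,k,D,E,F,G,l]
After op 6 (swap(3, 0)): offset=1, physical=[l,E,k,D,B,F,G], logical=[E,k,D,B,F,G,l]

Answer: 1 E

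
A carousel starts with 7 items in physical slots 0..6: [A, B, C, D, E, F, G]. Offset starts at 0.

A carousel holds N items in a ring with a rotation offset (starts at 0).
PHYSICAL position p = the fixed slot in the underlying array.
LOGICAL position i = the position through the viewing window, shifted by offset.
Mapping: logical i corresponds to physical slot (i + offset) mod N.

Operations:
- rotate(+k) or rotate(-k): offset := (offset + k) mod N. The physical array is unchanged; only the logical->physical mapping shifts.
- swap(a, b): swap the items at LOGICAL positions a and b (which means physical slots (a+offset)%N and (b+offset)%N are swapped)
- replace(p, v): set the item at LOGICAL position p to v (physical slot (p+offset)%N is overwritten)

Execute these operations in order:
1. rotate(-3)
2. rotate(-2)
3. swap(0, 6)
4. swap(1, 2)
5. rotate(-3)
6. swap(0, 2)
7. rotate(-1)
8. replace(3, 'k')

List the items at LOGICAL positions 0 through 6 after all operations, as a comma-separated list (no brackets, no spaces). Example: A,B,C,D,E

After op 1 (rotate(-3)): offset=4, physical=[A,B,C,D,E,F,G], logical=[E,F,G,A,B,C,D]
After op 2 (rotate(-2)): offset=2, physical=[A,B,C,D,E,F,G], logical=[C,D,E,F,G,A,B]
After op 3 (swap(0, 6)): offset=2, physical=[A,C,B,D,E,F,G], logical=[B,D,E,F,G,A,C]
After op 4 (swap(1, 2)): offset=2, physical=[A,C,B,E,D,F,G], logical=[B,E,D,F,G,A,C]
After op 5 (rotate(-3)): offset=6, physical=[A,C,B,E,D,F,G], logical=[G,A,C,B,E,D,F]
After op 6 (swap(0, 2)): offset=6, physical=[A,G,B,E,D,F,C], logical=[C,A,G,B,E,D,F]
After op 7 (rotate(-1)): offset=5, physical=[A,G,B,E,D,F,C], logical=[F,C,A,G,B,E,D]
After op 8 (replace(3, 'k')): offset=5, physical=[A,k,B,E,D,F,C], logical=[F,C,A,k,B,E,D]

Answer: F,C,A,k,B,E,D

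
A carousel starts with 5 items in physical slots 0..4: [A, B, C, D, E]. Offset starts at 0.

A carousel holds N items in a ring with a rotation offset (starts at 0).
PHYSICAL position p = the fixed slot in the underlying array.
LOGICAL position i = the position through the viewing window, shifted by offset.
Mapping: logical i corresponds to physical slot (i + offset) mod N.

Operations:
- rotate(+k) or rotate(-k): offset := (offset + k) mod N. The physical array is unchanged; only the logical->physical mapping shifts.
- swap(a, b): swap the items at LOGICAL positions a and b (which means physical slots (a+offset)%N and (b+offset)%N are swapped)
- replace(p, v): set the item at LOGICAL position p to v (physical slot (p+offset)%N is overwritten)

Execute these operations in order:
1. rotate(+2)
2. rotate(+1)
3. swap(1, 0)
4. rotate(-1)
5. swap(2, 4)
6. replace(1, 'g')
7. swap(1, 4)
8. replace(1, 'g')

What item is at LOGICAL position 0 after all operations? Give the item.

Answer: C

Derivation:
After op 1 (rotate(+2)): offset=2, physical=[A,B,C,D,E], logical=[C,D,E,A,B]
After op 2 (rotate(+1)): offset=3, physical=[A,B,C,D,E], logical=[D,E,A,B,C]
After op 3 (swap(1, 0)): offset=3, physical=[A,B,C,E,D], logical=[E,D,A,B,C]
After op 4 (rotate(-1)): offset=2, physical=[A,B,C,E,D], logical=[C,E,D,A,B]
After op 5 (swap(2, 4)): offset=2, physical=[A,D,C,E,B], logical=[C,E,B,A,D]
After op 6 (replace(1, 'g')): offset=2, physical=[A,D,C,g,B], logical=[C,g,B,A,D]
After op 7 (swap(1, 4)): offset=2, physical=[A,g,C,D,B], logical=[C,D,B,A,g]
After op 8 (replace(1, 'g')): offset=2, physical=[A,g,C,g,B], logical=[C,g,B,A,g]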